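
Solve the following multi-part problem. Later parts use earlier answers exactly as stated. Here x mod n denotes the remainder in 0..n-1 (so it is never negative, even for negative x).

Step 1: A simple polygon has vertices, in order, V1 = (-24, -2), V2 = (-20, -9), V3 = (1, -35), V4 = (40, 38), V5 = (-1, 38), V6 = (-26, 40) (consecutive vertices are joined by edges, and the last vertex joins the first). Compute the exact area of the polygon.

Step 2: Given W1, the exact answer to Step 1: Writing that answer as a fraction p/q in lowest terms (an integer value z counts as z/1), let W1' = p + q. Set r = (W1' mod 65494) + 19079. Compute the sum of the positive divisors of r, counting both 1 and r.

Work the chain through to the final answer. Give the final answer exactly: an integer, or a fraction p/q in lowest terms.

Step 1: cross terms: (-24*-9 - -20*-2)=176, (-20*-35 - 1*-9)=709, (1*38 - 40*-35)=1438, (40*38 - -1*38)=1558, (-1*40 - -26*38)=948, (-26*-2 - -24*40)=1012; twice the area = |5841| = 5841; area = 5841/2; answer 5841/2
Step 2: W1 = 5841/2; threaded value p + q = 5843; r = 24922; 24922 = 2 * 17 * 733; sigma = (1 + 2) * (1 + 17) * (1 + 733) = 3 * 18 * 734 = 39636; answer 39636

39636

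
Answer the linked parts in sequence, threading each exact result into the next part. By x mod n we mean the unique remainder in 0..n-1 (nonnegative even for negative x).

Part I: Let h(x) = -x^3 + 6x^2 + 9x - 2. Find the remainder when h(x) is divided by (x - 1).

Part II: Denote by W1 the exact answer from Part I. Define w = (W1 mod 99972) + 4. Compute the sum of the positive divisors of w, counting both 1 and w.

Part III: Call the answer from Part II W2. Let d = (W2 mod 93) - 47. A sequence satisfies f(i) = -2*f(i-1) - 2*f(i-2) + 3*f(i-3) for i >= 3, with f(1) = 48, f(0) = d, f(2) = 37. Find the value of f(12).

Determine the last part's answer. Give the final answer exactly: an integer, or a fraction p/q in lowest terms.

Part I: remainder = value at the root: -1*(1)^3 + 6*(1)^2 + 9*(1)^1 - 2 = (-1) + (6) + (9) + (-2) = 12; answer 12
Part II: W1 = 12; w = 16; 16 = 2^4; sigma = (1 + 2 + 4 + 8 + 16) = 31; answer 31
Part III: W2 = 31; d = -16; f(3) = -2*(37) - 2*(48) + 3*(-16) = -218; iterating: f(3)=-218, f(4)=506, f(5)=-465, f(6)=-736, f(7)=3920, f(8)=-7763, f(9)=5478, f(10)=16330, f(11)=-66905, f(12)=117584; answer 117584

117584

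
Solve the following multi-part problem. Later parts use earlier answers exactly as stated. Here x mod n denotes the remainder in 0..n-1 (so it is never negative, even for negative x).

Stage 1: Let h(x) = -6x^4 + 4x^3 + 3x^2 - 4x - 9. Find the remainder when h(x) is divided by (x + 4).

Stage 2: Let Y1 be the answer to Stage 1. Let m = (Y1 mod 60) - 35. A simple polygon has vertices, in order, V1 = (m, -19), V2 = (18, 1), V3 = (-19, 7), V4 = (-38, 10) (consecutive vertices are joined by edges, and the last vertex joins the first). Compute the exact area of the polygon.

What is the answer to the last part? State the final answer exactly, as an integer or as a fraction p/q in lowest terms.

Stage 1: remainder = value at the root: -6*(-4)^4 + 4*(-4)^3 + 3*(-4)^2 - 4*(-4)^1 - 9 = (-1536) + (-256) + (48) + (16) + (-9) = -1737; answer -1737
Stage 2: Y1 = -1737; m = -32; cross terms: (-32*1 - 18*-19)=310, (18*7 - -19*1)=145, (-19*10 - -38*7)=76, (-38*-19 - -32*10)=1042; twice the area = |1573| = 1573; area = 1573/2; answer 1573/2

1573/2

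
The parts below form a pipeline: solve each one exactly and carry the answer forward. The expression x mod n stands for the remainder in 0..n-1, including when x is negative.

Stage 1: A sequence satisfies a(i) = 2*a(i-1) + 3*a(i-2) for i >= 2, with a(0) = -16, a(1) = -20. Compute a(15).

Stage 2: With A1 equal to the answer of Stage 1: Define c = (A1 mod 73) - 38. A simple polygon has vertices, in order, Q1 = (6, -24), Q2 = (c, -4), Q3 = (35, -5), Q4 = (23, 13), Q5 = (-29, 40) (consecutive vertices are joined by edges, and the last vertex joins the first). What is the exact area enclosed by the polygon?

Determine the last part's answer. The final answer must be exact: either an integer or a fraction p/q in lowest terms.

Stage 1: a(2) = 2*(-20) + 3*(-16) = -88; iterating: a(2)=-88, a(3)=-236, a(4)=-736, a(5)=-2180, a(6)=-6568, a(7)=-19676, a(8)=-59056, a(9)=-177140, a(10)=-531448, a(11)=-1594316, a(12)=-4782976, a(13)=-14348900, a(14)=-43046728, a(15)=-129140156; answer -129140156
Stage 2: A1 = -129140156; c = 18; cross terms: (6*-4 - 18*-24)=408, (18*-5 - 35*-4)=50, (35*13 - 23*-5)=570, (23*40 - -29*13)=1297, (-29*-24 - 6*40)=456; twice the area = |2781| = 2781; area = 2781/2; answer 2781/2

2781/2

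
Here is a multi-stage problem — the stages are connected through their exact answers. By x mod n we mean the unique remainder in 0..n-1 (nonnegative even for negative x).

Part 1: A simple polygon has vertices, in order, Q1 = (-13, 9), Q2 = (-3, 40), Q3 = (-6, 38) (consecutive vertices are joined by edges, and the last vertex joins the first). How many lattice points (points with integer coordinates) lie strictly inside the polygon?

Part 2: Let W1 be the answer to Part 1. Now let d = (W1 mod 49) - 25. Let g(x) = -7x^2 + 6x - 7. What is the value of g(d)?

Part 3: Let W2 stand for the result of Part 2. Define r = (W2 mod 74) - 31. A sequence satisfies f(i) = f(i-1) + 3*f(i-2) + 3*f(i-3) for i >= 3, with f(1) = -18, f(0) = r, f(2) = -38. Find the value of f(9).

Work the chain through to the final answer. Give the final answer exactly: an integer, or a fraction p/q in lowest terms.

Part 1: cross terms: (-13*40 - -3*9)=-493, (-3*38 - -6*40)=126, (-6*9 - -13*38)=440; twice the area = |73| = 73; area = 73/2; boundary points = 1 + 1 + 1 = 3; strictly interior points = area - boundary/2 + 1 = 36; answer 36
Part 2: W1 = 36; d = 11; -7*(11)^2 + 6*(11)^1 - 7 = (-847) + (66) + (-7) = -788; answer -788
Part 3: W2 = -788; r = -5; f(3) = 1*(-38) + 3*(-18) + 3*(-5) = -107; iterating: f(3)=-107, f(4)=-275, f(5)=-710, f(6)=-1856, f(7)=-4811, f(8)=-12509, f(9)=-32510; answer -32510

-32510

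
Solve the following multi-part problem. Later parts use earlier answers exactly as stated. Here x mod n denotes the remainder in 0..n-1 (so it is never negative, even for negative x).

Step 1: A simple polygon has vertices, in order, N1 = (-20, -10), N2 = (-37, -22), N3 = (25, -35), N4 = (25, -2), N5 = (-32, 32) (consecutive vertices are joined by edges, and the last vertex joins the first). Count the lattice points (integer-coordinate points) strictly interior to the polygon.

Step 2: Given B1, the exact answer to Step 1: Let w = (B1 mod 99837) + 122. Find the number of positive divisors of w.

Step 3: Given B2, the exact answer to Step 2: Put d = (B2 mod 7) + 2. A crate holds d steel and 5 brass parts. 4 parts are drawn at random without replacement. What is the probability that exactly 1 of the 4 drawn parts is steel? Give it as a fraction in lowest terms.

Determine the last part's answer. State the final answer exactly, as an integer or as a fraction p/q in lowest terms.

16/143

Step 1: cross terms: (-20*-22 - -37*-10)=70, (-37*-35 - 25*-22)=1845, (25*-2 - 25*-35)=825, (25*32 - -32*-2)=736, (-32*-10 - -20*32)=960; twice the area = |4436| = 4436; area = 2218; boundary points = 1 + 1 + 33 + 1 + 6 = 42; strictly interior points = area - boundary/2 + 1 = 2198; answer 2198
Step 2: B1 = 2198; w = 2320; 2320 = 2^4 * 5 * 29; number of divisors = (4+1) * (1+1) * (1+1) = 20; answer 20
Step 3: B2 = 20; d = 8; total draws C(13,4) = 715; favorable C(8,1)*C(5,3) = 80; P = 16/143; answer 16/143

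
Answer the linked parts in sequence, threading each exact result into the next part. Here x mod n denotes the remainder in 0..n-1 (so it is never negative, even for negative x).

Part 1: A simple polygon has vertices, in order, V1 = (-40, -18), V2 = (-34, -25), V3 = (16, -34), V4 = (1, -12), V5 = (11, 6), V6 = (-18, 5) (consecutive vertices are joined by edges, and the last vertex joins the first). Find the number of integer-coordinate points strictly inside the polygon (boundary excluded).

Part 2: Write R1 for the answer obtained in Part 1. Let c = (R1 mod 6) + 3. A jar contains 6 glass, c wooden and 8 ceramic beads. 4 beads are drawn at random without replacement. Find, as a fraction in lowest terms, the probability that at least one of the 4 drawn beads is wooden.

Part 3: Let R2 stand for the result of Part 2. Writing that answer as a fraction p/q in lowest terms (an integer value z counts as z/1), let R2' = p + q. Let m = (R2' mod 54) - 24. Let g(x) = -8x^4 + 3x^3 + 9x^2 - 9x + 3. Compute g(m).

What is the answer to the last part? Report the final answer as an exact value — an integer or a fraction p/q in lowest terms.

-1018910

Part 1: cross terms: (-40*-25 - -34*-18)=388, (-34*-34 - 16*-25)=1556, (16*-12 - 1*-34)=-158, (1*6 - 11*-12)=138, (11*5 - -18*6)=163, (-18*-18 - -40*5)=524; twice the area = |2611| = 2611; area = 2611/2; boundary points = 1 + 1 + 1 + 2 + 1 + 1 = 7; strictly interior points = area - boundary/2 + 1 = 1303; answer 1303
Part 2: R1 = 1303; c = 4; total draws C(18,4) = 3060; complement C(14,4) = 1001; favorable 3060 - 1001 = 2059; P = 2059/3060; answer 2059/3060
Part 3: R2 = 2059/3060; threaded value p + q = 5119; m = 19; -8*(19)^4 + 3*(19)^3 + 9*(19)^2 - 9*(19)^1 + 3 = (-1042568) + (20577) + (3249) + (-171) + (3) = -1018910; answer -1018910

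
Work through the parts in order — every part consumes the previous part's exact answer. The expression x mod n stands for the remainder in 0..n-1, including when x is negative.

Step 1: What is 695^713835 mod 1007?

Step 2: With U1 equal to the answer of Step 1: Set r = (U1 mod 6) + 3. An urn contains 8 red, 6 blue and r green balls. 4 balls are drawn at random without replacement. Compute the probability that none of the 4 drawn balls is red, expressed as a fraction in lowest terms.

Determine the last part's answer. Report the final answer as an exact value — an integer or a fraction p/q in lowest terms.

Step 1: squarings mod 1007: 695^1=695, 695^2=672, 695^4=448, 695^8=311, 695^16=49, 695^32=387, 695^64=733, 695^128=558, 695^256=201, 695^512=121, 695^1024=543, 695^2048=805, 695^4096=524, 695^8192=672, 695^16384=448, 695^32768=311, 695^65536=49, 695^131072=387, 695^262144=733, 695^524288=558; 695^713835 = 695^1 * 695^2 * 695^8 * 695^32 * 695^64 * 695^1024 * 695^8192 * 695^16384 * 695^32768 * 695^131072 * 695^524288 = 780 (mod 1007); answer 780
Step 2: U1 = 780; r = 3; total draws C(17,4) = 2380; favorable C(9,4) = 126; P = 9/170; answer 9/170

9/170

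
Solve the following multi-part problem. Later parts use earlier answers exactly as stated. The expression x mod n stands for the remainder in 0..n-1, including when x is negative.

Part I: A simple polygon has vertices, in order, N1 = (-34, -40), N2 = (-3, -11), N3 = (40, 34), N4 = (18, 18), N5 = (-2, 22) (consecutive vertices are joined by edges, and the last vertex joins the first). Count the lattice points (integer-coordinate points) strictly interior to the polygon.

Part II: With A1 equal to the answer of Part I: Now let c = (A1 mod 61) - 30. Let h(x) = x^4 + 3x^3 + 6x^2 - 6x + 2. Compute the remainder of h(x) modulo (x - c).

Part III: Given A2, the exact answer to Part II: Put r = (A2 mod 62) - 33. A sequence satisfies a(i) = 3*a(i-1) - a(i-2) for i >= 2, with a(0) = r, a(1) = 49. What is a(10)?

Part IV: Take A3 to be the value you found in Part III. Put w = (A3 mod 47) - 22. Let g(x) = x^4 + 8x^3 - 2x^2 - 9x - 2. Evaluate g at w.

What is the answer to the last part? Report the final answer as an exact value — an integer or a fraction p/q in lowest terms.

Part I: cross terms: (-34*-11 - -3*-40)=254, (-3*34 - 40*-11)=338, (40*18 - 18*34)=108, (18*22 - -2*18)=432, (-2*-40 - -34*22)=828; twice the area = |1960| = 1960; area = 980; boundary points = 1 + 1 + 2 + 4 + 2 = 10; strictly interior points = area - boundary/2 + 1 = 976; answer 976
Part II: A1 = 976; c = -30; remainder = value at the root: 1*(-30)^4 + 3*(-30)^3 + 6*(-30)^2 - 6*(-30)^1 + 2 = (810000) + (-81000) + (5400) + (180) + (2) = 734582; answer 734582
Part III: A2 = 734582; r = -27; a(2) = 3*(49) - 1*(-27) = 174; iterating: a(2)=174, a(3)=473, a(4)=1245, a(5)=3262, a(6)=8541, a(7)=22361, a(8)=58542, a(9)=153265, a(10)=401253; answer 401253
Part IV: A3 = 401253; w = -8; 1*(-8)^4 + 8*(-8)^3 - 2*(-8)^2 - 9*(-8)^1 - 2 = (4096) + (-4096) + (-128) + (72) + (-2) = -58; answer -58

-58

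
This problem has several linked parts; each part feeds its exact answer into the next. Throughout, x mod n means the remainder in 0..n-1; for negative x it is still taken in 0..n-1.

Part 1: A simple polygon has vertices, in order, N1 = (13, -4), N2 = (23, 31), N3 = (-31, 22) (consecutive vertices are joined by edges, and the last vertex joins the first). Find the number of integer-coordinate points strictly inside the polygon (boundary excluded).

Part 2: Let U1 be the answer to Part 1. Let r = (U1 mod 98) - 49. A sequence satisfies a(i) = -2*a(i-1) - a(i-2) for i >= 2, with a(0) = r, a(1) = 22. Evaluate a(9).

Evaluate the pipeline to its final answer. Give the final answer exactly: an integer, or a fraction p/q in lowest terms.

-106

Part 1: cross terms: (13*31 - 23*-4)=495, (23*22 - -31*31)=1467, (-31*-4 - 13*22)=-162; twice the area = |1800| = 1800; area = 900; boundary points = 5 + 9 + 2 = 16; strictly interior points = area - boundary/2 + 1 = 893; answer 893
Part 2: U1 = 893; r = -38; a(2) = -2*(22) - 1*(-38) = -6; iterating: a(2)=-6, a(3)=-10, a(4)=26, a(5)=-42, a(6)=58, a(7)=-74, a(8)=90, a(9)=-106; answer -106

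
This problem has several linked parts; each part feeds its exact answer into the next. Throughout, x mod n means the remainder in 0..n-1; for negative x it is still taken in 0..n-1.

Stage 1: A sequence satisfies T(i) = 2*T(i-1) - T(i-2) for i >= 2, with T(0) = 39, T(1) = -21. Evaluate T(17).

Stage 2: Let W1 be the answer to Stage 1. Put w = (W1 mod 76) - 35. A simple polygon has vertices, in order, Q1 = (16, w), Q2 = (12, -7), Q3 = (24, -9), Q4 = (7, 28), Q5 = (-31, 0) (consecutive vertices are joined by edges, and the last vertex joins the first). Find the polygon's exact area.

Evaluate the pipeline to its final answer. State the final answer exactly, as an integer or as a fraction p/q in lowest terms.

Stage 1: T(2) = 2*(-21) - 1*(39) = -81; iterating: T(2)=-81, T(3)=-141, T(4)=-201, T(5)=-261, T(6)=-321, T(7)=-381, T(8)=-441, T(9)=-501, T(10)=-561, T(11)=-621, T(12)=-681, T(13)=-741, T(14)=-801, T(15)=-861, T(16)=-921, T(17)=-981; answer -981
Stage 2: W1 = -981; w = -28; cross terms: (16*-7 - 12*-28)=224, (12*-9 - 24*-7)=60, (24*28 - 7*-9)=735, (7*0 - -31*28)=868, (-31*-28 - 16*0)=868; twice the area = |2755| = 2755; area = 2755/2; answer 2755/2

2755/2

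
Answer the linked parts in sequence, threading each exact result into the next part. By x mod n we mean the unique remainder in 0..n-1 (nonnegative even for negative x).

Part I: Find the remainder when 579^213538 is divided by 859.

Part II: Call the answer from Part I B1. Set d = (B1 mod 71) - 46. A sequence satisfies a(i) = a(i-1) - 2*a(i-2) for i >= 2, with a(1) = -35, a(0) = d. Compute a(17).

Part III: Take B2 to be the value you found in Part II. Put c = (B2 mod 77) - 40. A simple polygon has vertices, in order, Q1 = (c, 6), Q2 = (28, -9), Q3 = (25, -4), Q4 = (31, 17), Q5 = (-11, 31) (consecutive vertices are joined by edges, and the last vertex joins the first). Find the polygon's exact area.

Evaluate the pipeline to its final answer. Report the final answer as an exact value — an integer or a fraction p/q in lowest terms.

Part I: squarings mod 859: 579^1=579, 579^2=231, 579^4=103, 579^8=301, 579^16=406, 579^32=767, 579^64=733, 579^128=414, 579^256=455, 579^512=6, 579^1024=36, 579^2048=437, 579^4096=271, 579^8192=426, 579^16384=227, 579^32768=848, 579^65536=121, 579^131072=38; 579^213538 = 579^2 * 579^32 * 579^512 * 579^16384 * 579^65536 * 579^131072 = 13 (mod 859); answer 13
Part II: B1 = 13; d = -33; a(2) = 1*(-35) - 2*(-33) = 31; iterating: a(2)=31, a(3)=101, a(4)=39, a(5)=-163, a(6)=-241, a(7)=85, a(8)=567, a(9)=397, a(10)=-737, a(11)=-1531, a(12)=-57, a(13)=3005, a(14)=3119, a(15)=-2891, a(16)=-9129, a(17)=-3347; answer -3347
Part III: B2 = -3347; c = 1; cross terms: (1*-9 - 28*6)=-177, (28*-4 - 25*-9)=113, (25*17 - 31*-4)=549, (31*31 - -11*17)=1148, (-11*6 - 1*31)=-97; twice the area = |1536| = 1536; area = 768; answer 768

768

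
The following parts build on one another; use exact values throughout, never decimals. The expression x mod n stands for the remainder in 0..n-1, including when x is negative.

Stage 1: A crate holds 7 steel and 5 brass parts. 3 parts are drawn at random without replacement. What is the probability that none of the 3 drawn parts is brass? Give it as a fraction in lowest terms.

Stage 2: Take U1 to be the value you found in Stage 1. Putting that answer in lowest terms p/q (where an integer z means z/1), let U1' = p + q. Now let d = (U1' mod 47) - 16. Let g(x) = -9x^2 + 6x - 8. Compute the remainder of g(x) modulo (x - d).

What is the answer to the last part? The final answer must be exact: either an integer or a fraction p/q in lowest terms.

-1376

Stage 1: total draws C(12,3) = 220; favorable C(7,3) = 35; P = 7/44; answer 7/44
Stage 2: U1 = 7/44; threaded value p + q = 51; d = -12; remainder = value at the root: -9*(-12)^2 + 6*(-12)^1 - 8 = (-1296) + (-72) + (-8) = -1376; answer -1376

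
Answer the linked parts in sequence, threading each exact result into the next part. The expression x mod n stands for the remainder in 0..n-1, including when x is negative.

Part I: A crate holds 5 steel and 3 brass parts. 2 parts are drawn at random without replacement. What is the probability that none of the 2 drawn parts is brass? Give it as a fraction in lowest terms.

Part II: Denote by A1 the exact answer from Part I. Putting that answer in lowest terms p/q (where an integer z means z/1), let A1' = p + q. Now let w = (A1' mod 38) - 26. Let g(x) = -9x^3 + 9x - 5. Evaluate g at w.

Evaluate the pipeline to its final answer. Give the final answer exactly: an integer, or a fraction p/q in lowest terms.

Part I: total draws C(8,2) = 28; favorable C(5,2) = 10; P = 5/14; answer 5/14
Part II: A1 = 5/14; threaded value p + q = 19; w = -7; -9*(-7)^3 + 9*(-7)^1 - 5 = (3087) + (-63) + (-5) = 3019; answer 3019

3019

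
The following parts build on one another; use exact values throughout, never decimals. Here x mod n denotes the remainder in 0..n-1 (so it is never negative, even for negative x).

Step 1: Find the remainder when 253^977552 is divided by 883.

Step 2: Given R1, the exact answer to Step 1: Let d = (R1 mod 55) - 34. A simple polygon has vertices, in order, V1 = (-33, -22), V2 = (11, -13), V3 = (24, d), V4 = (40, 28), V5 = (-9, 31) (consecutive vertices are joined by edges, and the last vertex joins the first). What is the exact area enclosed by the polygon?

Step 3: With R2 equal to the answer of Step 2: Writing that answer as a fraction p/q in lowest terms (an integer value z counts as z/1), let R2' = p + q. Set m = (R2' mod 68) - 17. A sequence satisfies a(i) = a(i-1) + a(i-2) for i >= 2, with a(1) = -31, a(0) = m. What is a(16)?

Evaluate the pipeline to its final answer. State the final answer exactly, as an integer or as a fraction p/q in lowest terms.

-19007

Step 1: squarings mod 883: 253^1=253, 253^2=433, 253^4=293, 253^8=198, 253^16=352, 253^32=284, 253^64=303, 253^128=860, 253^256=529, 253^512=813, 253^1024=485, 253^2048=347, 253^4096=321, 253^8192=613, 253^16384=494, 253^32768=328, 253^65536=741, 253^131072=738, 253^262144=716, 253^524288=516; 253^977552 = 253^16 * 253^128 * 253^512 * 253^2048 * 253^8192 * 253^16384 * 253^32768 * 253^131072 * 253^262144 * 253^524288 = 224 (mod 883); answer 224
Step 2: R1 = 224; d = -30; cross terms: (-33*-13 - 11*-22)=671, (11*-30 - 24*-13)=-18, (24*28 - 40*-30)=1872, (40*31 - -9*28)=1492, (-9*-22 - -33*31)=1221; twice the area = |5238| = 5238; area = 2619; answer 2619
Step 3: R2 = 2619; threaded value p + q = 2620; m = 19; a(2) = 1*(-31) + 1*(19) = -12; iterating: a(2)=-12, a(3)=-43, a(4)=-55, a(5)=-98, a(6)=-153, a(7)=-251, a(8)=-404, a(9)=-655, a(10)=-1059, a(11)=-1714, a(12)=-2773, a(13)=-4487, a(14)=-7260, a(15)=-11747, a(16)=-19007; answer -19007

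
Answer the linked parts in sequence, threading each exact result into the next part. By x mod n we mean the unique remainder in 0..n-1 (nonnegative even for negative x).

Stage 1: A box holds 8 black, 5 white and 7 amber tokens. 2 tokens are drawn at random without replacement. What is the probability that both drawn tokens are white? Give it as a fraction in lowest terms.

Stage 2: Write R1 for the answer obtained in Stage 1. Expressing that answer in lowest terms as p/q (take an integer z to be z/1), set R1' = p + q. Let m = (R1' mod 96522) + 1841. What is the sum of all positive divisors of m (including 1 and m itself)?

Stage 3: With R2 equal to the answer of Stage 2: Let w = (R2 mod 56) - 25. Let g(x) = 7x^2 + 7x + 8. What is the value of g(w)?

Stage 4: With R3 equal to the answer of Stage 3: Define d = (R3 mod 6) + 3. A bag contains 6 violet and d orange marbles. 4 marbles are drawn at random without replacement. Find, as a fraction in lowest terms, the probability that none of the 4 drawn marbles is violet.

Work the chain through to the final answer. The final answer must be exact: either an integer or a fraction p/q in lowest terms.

7/143

Stage 1: total draws C(20,2) = 190; favorable C(5,2) = 10; P = 1/19; answer 1/19
Stage 2: R1 = 1/19; threaded value p + q = 20; m = 1861; 1861 is prime, so its only divisors are 1 and 1861; sigma = 1 + 1861 = 1862; answer 1862
Stage 3: R2 = 1862; w = -11; 7*(-11)^2 + 7*(-11)^1 + 8 = (847) + (-77) + (8) = 778; answer 778
Stage 4: R3 = 778; d = 7; total draws C(13,4) = 715; favorable C(7,4) = 35; P = 7/143; answer 7/143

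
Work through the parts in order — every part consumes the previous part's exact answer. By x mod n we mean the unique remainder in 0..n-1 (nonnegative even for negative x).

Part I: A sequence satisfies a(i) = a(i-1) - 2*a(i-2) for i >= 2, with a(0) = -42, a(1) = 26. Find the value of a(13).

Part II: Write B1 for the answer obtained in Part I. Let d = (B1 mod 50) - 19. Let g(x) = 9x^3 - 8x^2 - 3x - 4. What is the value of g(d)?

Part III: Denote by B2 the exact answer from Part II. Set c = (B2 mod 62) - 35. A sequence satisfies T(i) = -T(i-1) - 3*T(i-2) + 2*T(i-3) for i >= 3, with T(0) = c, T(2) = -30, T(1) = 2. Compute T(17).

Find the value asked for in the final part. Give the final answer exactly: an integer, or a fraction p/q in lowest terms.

Part I: a(2) = 1*(26) - 2*(-42) = 110; iterating: a(2)=110, a(3)=58, a(4)=-162, a(5)=-278, a(6)=46, a(7)=602, a(8)=510, a(9)=-694, a(10)=-1714, a(11)=-326, a(12)=3102, a(13)=3754; answer 3754
Part II: B1 = 3754; d = -15; 9*(-15)^3 - 8*(-15)^2 - 3*(-15)^1 - 4 = (-30375) + (-1800) + (45) + (-4) = -32134; answer -32134
Part III: B2 = -32134; c = 9; T(3) = -1*(-30) - 3*(2) + 2*(9) = 42; iterating: T(3)=42, T(4)=52, T(5)=-238, T(6)=166, T(7)=652, T(8)=-1626, T(9)=2, T(10)=6180, T(11)=-9438, T(12)=-9098, T(13)=49772, T(14)=-41354, T(15)=-126158, T(16)=349764, T(17)=-53998; answer -53998

-53998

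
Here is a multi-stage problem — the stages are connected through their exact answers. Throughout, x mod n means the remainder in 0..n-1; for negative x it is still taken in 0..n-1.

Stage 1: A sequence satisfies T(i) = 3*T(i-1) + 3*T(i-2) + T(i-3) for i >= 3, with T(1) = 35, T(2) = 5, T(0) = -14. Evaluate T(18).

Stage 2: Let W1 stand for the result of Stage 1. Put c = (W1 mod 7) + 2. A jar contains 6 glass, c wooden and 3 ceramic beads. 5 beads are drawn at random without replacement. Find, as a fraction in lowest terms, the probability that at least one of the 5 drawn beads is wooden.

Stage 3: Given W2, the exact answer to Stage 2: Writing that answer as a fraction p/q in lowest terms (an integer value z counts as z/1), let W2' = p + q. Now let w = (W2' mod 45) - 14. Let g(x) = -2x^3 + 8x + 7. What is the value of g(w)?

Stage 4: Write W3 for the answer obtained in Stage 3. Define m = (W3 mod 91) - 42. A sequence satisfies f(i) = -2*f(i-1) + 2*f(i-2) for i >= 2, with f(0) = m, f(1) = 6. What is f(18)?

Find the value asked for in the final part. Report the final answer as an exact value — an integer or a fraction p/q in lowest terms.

331345920

Stage 1: T(3) = 3*(5) + 3*(35) + 1*(-14) = 106; iterating: T(3)=106, T(4)=368, T(5)=1427, T(6)=5491, T(7)=21122, T(8)=81266, T(9)=312655, T(10)=1202885, T(11)=4627886, T(12)=17804968, T(13)=68501447, T(14)=263547131, T(15)=1013950702, T(16)=3900994946, T(17)=15008384075, T(18)=57742087765; answer 57742087765
Stage 2: W1 = 57742087765; c = 7; total draws C(16,5) = 4368; complement C(9,5) = 126; favorable 4368 - 126 = 4242; P = 101/104; answer 101/104
Stage 3: W2 = 101/104; threaded value p + q = 205; w = 11; -2*(11)^3 + 8*(11)^1 + 7 = (-2662) + (88) + (7) = -2567; answer -2567
Stage 4: W3 = -2567; m = 30; f(2) = -2*(6) + 2*(30) = 48; iterating: f(2)=48, f(3)=-84, f(4)=264, f(5)=-696, f(6)=1920, f(7)=-5232, f(8)=14304, f(9)=-39072, f(10)=106752, f(11)=-291648, f(12)=796800, f(13)=-2176896, f(14)=5947392, f(15)=-16248576, f(16)=44391936, f(17)=-121281024, f(18)=331345920; answer 331345920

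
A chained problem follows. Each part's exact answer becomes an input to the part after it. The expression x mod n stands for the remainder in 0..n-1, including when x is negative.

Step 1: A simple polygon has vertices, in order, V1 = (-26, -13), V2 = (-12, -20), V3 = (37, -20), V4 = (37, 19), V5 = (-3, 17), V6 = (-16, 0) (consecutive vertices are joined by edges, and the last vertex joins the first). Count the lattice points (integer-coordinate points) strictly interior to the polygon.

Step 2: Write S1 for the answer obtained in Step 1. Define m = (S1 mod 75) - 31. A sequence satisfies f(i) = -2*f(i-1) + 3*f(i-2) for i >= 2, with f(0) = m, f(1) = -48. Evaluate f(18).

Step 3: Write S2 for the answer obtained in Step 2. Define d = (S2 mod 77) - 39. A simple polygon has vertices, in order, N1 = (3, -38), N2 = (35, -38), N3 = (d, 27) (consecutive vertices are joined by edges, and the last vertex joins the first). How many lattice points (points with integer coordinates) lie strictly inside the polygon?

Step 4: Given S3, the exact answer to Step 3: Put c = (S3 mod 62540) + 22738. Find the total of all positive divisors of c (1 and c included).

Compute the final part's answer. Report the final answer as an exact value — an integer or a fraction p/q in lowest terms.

Step 1: cross terms: (-26*-20 - -12*-13)=364, (-12*-20 - 37*-20)=980, (37*19 - 37*-20)=1443, (37*17 - -3*19)=686, (-3*0 - -16*17)=272, (-16*-13 - -26*0)=208; twice the area = |3953| = 3953; area = 3953/2; boundary points = 7 + 49 + 39 + 2 + 1 + 1 = 99; strictly interior points = area - boundary/2 + 1 = 1928; answer 1928
Step 2: S1 = 1928; m = 22; f(2) = -2*(-48) + 3*(22) = 162; iterating: f(2)=162, f(3)=-468, f(4)=1422, f(5)=-4248, f(6)=12762, f(7)=-38268, f(8)=114822, f(9)=-344448, f(10)=1033362, f(11)=-3100068, f(12)=9300222, f(13)=-27900648, f(14)=83701962, f(15)=-251105868, f(16)=753317622, f(17)=-2259952848, f(18)=6779858562; answer 6779858562
Step 3: S2 = 6779858562; d = -24; cross terms: (3*-38 - 35*-38)=1216, (35*27 - -24*-38)=33, (-24*-38 - 3*27)=831; twice the area = |2080| = 2080; area = 1040; boundary points = 32 + 1 + 1 = 34; strictly interior points = area - boundary/2 + 1 = 1024; answer 1024
Step 4: S3 = 1024; c = 23762; 23762 = 2 * 109^2; sigma = (1 + 2) * (1 + 109 + 11881) = 3 * 11991 = 35973; answer 35973

35973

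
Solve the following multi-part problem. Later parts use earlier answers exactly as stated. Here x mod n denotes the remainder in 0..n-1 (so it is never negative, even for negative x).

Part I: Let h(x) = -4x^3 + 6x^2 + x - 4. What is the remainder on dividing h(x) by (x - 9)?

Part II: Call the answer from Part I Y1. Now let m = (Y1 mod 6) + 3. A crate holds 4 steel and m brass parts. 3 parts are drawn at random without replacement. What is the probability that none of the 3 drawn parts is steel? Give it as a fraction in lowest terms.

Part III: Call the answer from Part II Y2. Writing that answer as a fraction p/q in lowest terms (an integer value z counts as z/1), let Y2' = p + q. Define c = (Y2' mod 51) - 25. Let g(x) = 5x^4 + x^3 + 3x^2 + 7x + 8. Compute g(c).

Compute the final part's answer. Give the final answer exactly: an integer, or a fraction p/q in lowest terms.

11768

Part I: remainder = value at the root: -4*(9)^3 + 6*(9)^2 + 1*(9)^1 - 4 = (-2916) + (486) + (9) + (-4) = -2425; answer -2425
Part II: Y1 = -2425; m = 8; total draws C(12,3) = 220; favorable C(8,3) = 56; P = 14/55; answer 14/55
Part III: Y2 = 14/55; threaded value p + q = 69; c = -7; 5*(-7)^4 + 1*(-7)^3 + 3*(-7)^2 + 7*(-7)^1 + 8 = (12005) + (-343) + (147) + (-49) + (8) = 11768; answer 11768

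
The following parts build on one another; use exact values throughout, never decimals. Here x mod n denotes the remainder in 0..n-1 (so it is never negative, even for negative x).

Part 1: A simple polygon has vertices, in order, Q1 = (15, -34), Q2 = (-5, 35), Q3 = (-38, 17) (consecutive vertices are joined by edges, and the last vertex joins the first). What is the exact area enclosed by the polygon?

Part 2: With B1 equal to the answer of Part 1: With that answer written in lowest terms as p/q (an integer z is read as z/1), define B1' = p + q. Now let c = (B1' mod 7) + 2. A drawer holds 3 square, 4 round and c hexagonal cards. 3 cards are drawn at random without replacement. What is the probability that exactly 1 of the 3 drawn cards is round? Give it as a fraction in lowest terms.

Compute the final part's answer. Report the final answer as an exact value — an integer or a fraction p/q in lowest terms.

Part 1: cross terms: (15*35 - -5*-34)=355, (-5*17 - -38*35)=1245, (-38*-34 - 15*17)=1037; twice the area = |2637| = 2637; area = 2637/2; answer 2637/2
Part 2: B1 = 2637/2; threaded value p + q = 2639; c = 2; total draws C(9,3) = 84; favorable C(4,1)*C(5,2) = 40; P = 10/21; answer 10/21

10/21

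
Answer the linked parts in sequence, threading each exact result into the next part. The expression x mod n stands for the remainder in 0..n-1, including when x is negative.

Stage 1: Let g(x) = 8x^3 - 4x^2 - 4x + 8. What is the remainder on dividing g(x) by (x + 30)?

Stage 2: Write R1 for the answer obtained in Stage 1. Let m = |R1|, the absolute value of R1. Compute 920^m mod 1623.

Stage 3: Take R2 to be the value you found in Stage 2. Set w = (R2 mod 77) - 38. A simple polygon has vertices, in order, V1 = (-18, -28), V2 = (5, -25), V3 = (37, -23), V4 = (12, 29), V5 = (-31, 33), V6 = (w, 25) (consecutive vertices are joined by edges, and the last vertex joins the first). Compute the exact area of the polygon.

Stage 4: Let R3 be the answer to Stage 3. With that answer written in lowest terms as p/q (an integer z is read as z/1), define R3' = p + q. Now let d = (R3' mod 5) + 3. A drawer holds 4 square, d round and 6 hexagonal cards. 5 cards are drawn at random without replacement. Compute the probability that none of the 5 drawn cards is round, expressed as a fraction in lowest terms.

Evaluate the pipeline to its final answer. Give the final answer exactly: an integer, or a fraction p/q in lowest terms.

Stage 1: remainder = value at the root: 8*(-30)^3 - 4*(-30)^2 - 4*(-30)^1 + 8 = (-216000) + (-3600) + (120) + (8) = -219472; answer -219472
Stage 2: R1 = -219472; m = 219472; squarings mod 1623: 920^1=920, 920^2=817, 920^4=436, 920^8=205, 920^16=1450, 920^32=715, 920^64=1603, 920^128=400, 920^256=946, 920^512=643, 920^1024=1207, 920^2048=1018, 920^4096=850, 920^8192=265, 920^16384=436, 920^32768=205, 920^65536=1450, 920^131072=715; 920^219472 = 920^16 * 920^64 * 920^256 * 920^2048 * 920^4096 * 920^16384 * 920^65536 * 920^131072 = 1270 (mod 1623); answer 1270
Stage 3: R2 = 1270; w = 0; cross terms: (-18*-25 - 5*-28)=590, (5*-23 - 37*-25)=810, (37*29 - 12*-23)=1349, (12*33 - -31*29)=1295, (-31*25 - 0*33)=-775, (0*-28 - -18*25)=450; twice the area = |3719| = 3719; area = 3719/2; answer 3719/2
Stage 4: R3 = 3719/2; threaded value p + q = 3721; d = 4; total draws C(14,5) = 2002; favorable C(10,5) = 252; P = 18/143; answer 18/143

18/143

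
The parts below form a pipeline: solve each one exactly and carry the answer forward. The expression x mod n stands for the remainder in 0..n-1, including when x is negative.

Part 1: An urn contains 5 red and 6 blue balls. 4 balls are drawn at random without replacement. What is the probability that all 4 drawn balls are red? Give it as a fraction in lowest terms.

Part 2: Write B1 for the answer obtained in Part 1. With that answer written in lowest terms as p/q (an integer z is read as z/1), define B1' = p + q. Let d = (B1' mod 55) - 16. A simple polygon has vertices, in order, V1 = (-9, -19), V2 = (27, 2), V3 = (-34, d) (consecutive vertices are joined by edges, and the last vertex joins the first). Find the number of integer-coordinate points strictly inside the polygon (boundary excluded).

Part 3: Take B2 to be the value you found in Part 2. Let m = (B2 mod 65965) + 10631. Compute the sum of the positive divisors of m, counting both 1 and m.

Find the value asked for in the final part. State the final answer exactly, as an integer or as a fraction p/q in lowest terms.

37440

Part 1: total draws C(11,4) = 330; favorable C(5,4) = 5; P = 1/66; answer 1/66
Part 2: B1 = 1/66; threaded value p + q = 67; d = -4; cross terms: (-9*2 - 27*-19)=495, (27*-4 - -34*2)=-40, (-34*-19 - -9*-4)=610; twice the area = |1065| = 1065; area = 1065/2; boundary points = 3 + 1 + 5 = 9; strictly interior points = area - boundary/2 + 1 = 529; answer 529
Part 3: B2 = 529; m = 11160; 11160 = 2^3 * 3^2 * 5 * 31; sigma = (1 + 2 + 4 + 8) * (1 + 3 + 9) * (1 + 5) * (1 + 31) = 15 * 13 * 6 * 32 = 37440; answer 37440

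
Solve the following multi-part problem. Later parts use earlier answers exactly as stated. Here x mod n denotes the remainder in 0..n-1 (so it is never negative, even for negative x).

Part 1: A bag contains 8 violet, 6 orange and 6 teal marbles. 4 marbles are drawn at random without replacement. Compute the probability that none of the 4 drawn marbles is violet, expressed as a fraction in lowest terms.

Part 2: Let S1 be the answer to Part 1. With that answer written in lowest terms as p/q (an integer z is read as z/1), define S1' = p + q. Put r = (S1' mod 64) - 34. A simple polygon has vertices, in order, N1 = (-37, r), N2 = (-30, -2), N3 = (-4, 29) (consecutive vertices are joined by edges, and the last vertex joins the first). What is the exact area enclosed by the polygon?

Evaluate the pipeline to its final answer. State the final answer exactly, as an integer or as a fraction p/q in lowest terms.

321/2

Part 1: total draws C(20,4) = 4845; favorable C(12,4) = 495; P = 33/323; answer 33/323
Part 2: S1 = 33/323; threaded value p + q = 356; r = 2; cross terms: (-37*-2 - -30*2)=134, (-30*29 - -4*-2)=-878, (-4*2 - -37*29)=1065; twice the area = |321| = 321; area = 321/2; answer 321/2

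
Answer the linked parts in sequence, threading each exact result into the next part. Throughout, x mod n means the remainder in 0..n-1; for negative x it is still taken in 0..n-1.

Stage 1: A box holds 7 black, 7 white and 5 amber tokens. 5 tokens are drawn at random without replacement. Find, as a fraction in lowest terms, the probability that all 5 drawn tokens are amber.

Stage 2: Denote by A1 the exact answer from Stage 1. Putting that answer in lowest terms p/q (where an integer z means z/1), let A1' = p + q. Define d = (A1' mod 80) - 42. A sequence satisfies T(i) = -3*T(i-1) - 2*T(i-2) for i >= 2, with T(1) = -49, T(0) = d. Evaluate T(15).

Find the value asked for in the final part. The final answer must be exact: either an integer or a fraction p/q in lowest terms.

Stage 1: total draws C(19,5) = 11628; favorable C(5,5) = 1; P = 1/11628; answer 1/11628
Stage 2: A1 = 1/11628; threaded value p + q = 11629; d = -13; T(2) = -3*(-49) - 2*(-13) = 173; iterating: T(2)=173, T(3)=-421, T(4)=917, T(5)=-1909, T(6)=3893, T(7)=-7861, T(8)=15797, T(9)=-31669, T(10)=63413, T(11)=-126901, T(12)=253877, T(13)=-507829, T(14)=1015733, T(15)=-2031541; answer -2031541

-2031541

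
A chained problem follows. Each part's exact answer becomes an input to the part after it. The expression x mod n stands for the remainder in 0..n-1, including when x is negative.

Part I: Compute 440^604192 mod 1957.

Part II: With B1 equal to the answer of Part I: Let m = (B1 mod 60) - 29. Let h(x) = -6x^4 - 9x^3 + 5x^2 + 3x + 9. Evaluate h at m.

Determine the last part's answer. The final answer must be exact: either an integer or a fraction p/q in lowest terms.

-150778

Part I: squarings mod 1957: 440^1=440, 440^2=1814, 440^4=879, 440^8=1583, 440^16=929, 440^32=4, 440^64=16, 440^128=256, 440^256=955, 440^512=63, 440^1024=55, 440^2048=1068, 440^4096=1650, 440^8192=313, 440^16384=119, 440^32768=462, 440^65536=131, 440^131072=1505, 440^262144=776, 440^524288=1377; 440^604192 = 440^32 * 440^2048 * 440^4096 * 440^8192 * 440^65536 * 440^524288 = 556 (mod 1957); answer 556
Part II: B1 = 556; m = -13; -6*(-13)^4 - 9*(-13)^3 + 5*(-13)^2 + 3*(-13)^1 + 9 = (-171366) + (19773) + (845) + (-39) + (9) = -150778; answer -150778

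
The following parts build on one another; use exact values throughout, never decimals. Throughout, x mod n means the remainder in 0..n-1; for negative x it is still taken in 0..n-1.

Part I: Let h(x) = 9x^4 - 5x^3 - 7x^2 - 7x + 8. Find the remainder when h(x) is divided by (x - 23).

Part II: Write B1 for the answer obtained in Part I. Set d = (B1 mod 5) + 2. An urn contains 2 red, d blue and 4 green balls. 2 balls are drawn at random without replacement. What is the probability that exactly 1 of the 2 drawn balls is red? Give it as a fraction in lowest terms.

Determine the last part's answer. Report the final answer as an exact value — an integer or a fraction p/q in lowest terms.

18/55

Part I: remainder = value at the root: 9*(23)^4 - 5*(23)^3 - 7*(23)^2 - 7*(23)^1 + 8 = (2518569) + (-60835) + (-3703) + (-161) + (8) = 2453878; answer 2453878
Part II: B1 = 2453878; d = 5; total draws C(11,2) = 55; favorable C(2,1)*C(9,1) = 18; P = 18/55; answer 18/55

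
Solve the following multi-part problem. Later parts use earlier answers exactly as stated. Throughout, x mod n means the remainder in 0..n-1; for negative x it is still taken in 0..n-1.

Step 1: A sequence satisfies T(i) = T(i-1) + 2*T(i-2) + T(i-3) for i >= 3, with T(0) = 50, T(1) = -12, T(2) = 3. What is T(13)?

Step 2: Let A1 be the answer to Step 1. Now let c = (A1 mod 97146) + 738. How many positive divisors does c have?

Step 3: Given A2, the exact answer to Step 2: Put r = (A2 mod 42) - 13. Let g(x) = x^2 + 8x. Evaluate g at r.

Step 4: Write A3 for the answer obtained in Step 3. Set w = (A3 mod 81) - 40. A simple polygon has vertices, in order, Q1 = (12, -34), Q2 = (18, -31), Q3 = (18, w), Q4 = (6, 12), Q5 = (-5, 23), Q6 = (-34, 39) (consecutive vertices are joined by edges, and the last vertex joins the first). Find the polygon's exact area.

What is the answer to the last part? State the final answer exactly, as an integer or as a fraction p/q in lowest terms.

2403/2

Step 1: T(3) = 1*(3) + 2*(-12) + 1*(50) = 29; iterating: T(3)=29, T(4)=23, T(5)=84, T(6)=159, T(7)=350, T(8)=752, T(9)=1611, T(10)=3465, T(11)=7439, T(12)=15980, T(13)=34323; answer 34323
Step 2: A1 = 34323; c = 35061; 35061 = 3 * 13 * 29 * 31; number of divisors = (1+1) * (1+1) * (1+1) * (1+1) = 16; answer 16
Step 3: A2 = 16; r = 3; 1*(3)^2 + 8*(3)^1 = (9) + (24) = 33; answer 33
Step 4: A3 = 33; w = -7; cross terms: (12*-31 - 18*-34)=240, (18*-7 - 18*-31)=432, (18*12 - 6*-7)=258, (6*23 - -5*12)=198, (-5*39 - -34*23)=587, (-34*-34 - 12*39)=688; twice the area = |2403| = 2403; area = 2403/2; answer 2403/2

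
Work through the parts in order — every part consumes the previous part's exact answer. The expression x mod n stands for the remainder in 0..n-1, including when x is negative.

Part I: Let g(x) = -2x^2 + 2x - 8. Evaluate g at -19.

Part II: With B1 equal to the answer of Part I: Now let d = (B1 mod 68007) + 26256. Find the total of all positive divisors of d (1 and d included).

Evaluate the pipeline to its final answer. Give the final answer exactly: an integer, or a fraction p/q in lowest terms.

Part I: -2*(-19)^2 + 2*(-19)^1 - 8 = (-722) + (-38) + (-8) = -768; answer -768
Part II: B1 = -768; d = 93495; 93495 = 3 * 5 * 23 * 271; sigma = (1 + 3) * (1 + 5) * (1 + 23) * (1 + 271) = 4 * 6 * 24 * 272 = 156672; answer 156672

156672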